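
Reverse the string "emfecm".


Input: emfecm
Reading characters right to left:
  Position 5: 'm'
  Position 4: 'c'
  Position 3: 'e'
  Position 2: 'f'
  Position 1: 'm'
  Position 0: 'e'
Reversed: mcefme

mcefme


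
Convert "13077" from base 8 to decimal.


Input: "13077" in base 8
Positional expansion:
  Digit '1' (value 1) x 8^4 = 4096
  Digit '3' (value 3) x 8^3 = 1536
  Digit '0' (value 0) x 8^2 = 0
  Digit '7' (value 7) x 8^1 = 56
  Digit '7' (value 7) x 8^0 = 7
Sum = 5695

5695


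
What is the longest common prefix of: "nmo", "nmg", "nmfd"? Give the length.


Words: nmo, nmg, nmfd
  Position 0: all 'n' => match
  Position 1: all 'm' => match
  Position 2: ('o', 'g', 'f') => mismatch, stop
LCP = "nm" (length 2)

2


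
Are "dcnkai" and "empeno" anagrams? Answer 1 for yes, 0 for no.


Strings: "dcnkai", "empeno"
Sorted first:  acdikn
Sorted second: eemnop
Differ at position 0: 'a' vs 'e' => not anagrams

0


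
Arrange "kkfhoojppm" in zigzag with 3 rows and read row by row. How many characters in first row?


Zigzag "kkfhoojppm" into 3 rows:
Placing characters:
  'k' => row 0
  'k' => row 1
  'f' => row 2
  'h' => row 1
  'o' => row 0
  'o' => row 1
  'j' => row 2
  'p' => row 1
  'p' => row 0
  'm' => row 1
Rows:
  Row 0: "kop"
  Row 1: "khopm"
  Row 2: "fj"
First row length: 3

3


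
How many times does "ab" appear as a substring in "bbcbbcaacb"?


Searching for "ab" in "bbcbbcaacb"
Scanning each position:
  Position 0: "bb" => no
  Position 1: "bc" => no
  Position 2: "cb" => no
  Position 3: "bb" => no
  Position 4: "bc" => no
  Position 5: "ca" => no
  Position 6: "aa" => no
  Position 7: "ac" => no
  Position 8: "cb" => no
Total occurrences: 0

0


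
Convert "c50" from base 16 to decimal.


Input: "c50" in base 16
Positional expansion:
  Digit 'c' (value 12) x 16^2 = 3072
  Digit '5' (value 5) x 16^1 = 80
  Digit '0' (value 0) x 16^0 = 0
Sum = 3152

3152


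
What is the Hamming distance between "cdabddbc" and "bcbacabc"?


Comparing "cdabddbc" and "bcbacabc" position by position:
  Position 0: 'c' vs 'b' => differ
  Position 1: 'd' vs 'c' => differ
  Position 2: 'a' vs 'b' => differ
  Position 3: 'b' vs 'a' => differ
  Position 4: 'd' vs 'c' => differ
  Position 5: 'd' vs 'a' => differ
  Position 6: 'b' vs 'b' => same
  Position 7: 'c' vs 'c' => same
Total differences (Hamming distance): 6

6


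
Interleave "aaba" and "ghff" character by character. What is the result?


Interleaving "aaba" and "ghff":
  Position 0: 'a' from first, 'g' from second => "ag"
  Position 1: 'a' from first, 'h' from second => "ah"
  Position 2: 'b' from first, 'f' from second => "bf"
  Position 3: 'a' from first, 'f' from second => "af"
Result: agahbfaf

agahbfaf


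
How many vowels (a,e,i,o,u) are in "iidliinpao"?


Input: iidliinpao
Checking each character:
  'i' at position 0: vowel (running total: 1)
  'i' at position 1: vowel (running total: 2)
  'd' at position 2: consonant
  'l' at position 3: consonant
  'i' at position 4: vowel (running total: 3)
  'i' at position 5: vowel (running total: 4)
  'n' at position 6: consonant
  'p' at position 7: consonant
  'a' at position 8: vowel (running total: 5)
  'o' at position 9: vowel (running total: 6)
Total vowels: 6

6


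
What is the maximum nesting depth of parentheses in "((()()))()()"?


Input: "((()()))()()"
Tracking depth:
  Position 0 '(': depth becomes 1
  Position 1 '(': depth becomes 2
  Position 2 '(': depth becomes 3
  Position 3 ')': depth becomes 2
  Position 4 '(': depth becomes 3
  Position 5 ')': depth becomes 2
  Position 6 ')': depth becomes 1
  Position 7 ')': depth becomes 0
  Position 8 '(': depth becomes 1
  Position 9 ')': depth becomes 0
  Position 10 '(': depth becomes 1
  Position 11 ')': depth becomes 0
Maximum depth reached: 3

3


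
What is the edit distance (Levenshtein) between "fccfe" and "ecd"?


Computing edit distance: "fccfe" -> "ecd"
DP table:
           e    c    d
      0    1    2    3
  f   1    1    2    3
  c   2    2    1    2
  c   3    3    2    2
  f   4    4    3    3
  e   5    4    4    4
Edit distance = dp[5][3] = 4

4


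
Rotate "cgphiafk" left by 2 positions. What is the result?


Input: "cgphiafk", rotate left by 2
First 2 characters: "cg"
Remaining characters: "phiafk"
Concatenate remaining + first: "phiafk" + "cg" = "phiafkcg"

phiafkcg


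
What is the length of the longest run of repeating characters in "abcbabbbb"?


Input: "abcbabbbb"
Scanning for longest run:
  Position 1 ('b'): new char, reset run to 1
  Position 2 ('c'): new char, reset run to 1
  Position 3 ('b'): new char, reset run to 1
  Position 4 ('a'): new char, reset run to 1
  Position 5 ('b'): new char, reset run to 1
  Position 6 ('b'): continues run of 'b', length=2
  Position 7 ('b'): continues run of 'b', length=3
  Position 8 ('b'): continues run of 'b', length=4
Longest run: 'b' with length 4

4


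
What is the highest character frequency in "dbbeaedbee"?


Input: dbbeaedbee
Character counts:
  'a': 1
  'b': 3
  'd': 2
  'e': 4
Maximum frequency: 4

4


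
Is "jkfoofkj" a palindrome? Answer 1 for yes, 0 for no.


Input: jkfoofkj
Reversed: jkfoofkj
  Compare pos 0 ('j') with pos 7 ('j'): match
  Compare pos 1 ('k') with pos 6 ('k'): match
  Compare pos 2 ('f') with pos 5 ('f'): match
  Compare pos 3 ('o') with pos 4 ('o'): match
Result: palindrome

1


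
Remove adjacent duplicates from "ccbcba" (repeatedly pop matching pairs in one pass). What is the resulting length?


Input: ccbcba
Stack-based adjacent duplicate removal:
  Read 'c': push. Stack: c
  Read 'c': matches stack top 'c' => pop. Stack: (empty)
  Read 'b': push. Stack: b
  Read 'c': push. Stack: bc
  Read 'b': push. Stack: bcb
  Read 'a': push. Stack: bcba
Final stack: "bcba" (length 4)

4


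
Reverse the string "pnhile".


Input: pnhile
Reading characters right to left:
  Position 5: 'e'
  Position 4: 'l'
  Position 3: 'i'
  Position 2: 'h'
  Position 1: 'n'
  Position 0: 'p'
Reversed: elihnp

elihnp


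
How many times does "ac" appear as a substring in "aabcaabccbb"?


Searching for "ac" in "aabcaabccbb"
Scanning each position:
  Position 0: "aa" => no
  Position 1: "ab" => no
  Position 2: "bc" => no
  Position 3: "ca" => no
  Position 4: "aa" => no
  Position 5: "ab" => no
  Position 6: "bc" => no
  Position 7: "cc" => no
  Position 8: "cb" => no
  Position 9: "bb" => no
Total occurrences: 0

0


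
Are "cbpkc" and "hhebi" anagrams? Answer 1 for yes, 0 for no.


Strings: "cbpkc", "hhebi"
Sorted first:  bcckp
Sorted second: behhi
Differ at position 1: 'c' vs 'e' => not anagrams

0


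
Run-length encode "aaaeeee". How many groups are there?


Input: aaaeeee
Scanning for consecutive runs:
  Group 1: 'a' x 3 (positions 0-2)
  Group 2: 'e' x 4 (positions 3-6)
Total groups: 2

2


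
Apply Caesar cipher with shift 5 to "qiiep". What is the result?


Caesar cipher: shift "qiiep" by 5
  'q' (pos 16) + 5 = pos 21 = 'v'
  'i' (pos 8) + 5 = pos 13 = 'n'
  'i' (pos 8) + 5 = pos 13 = 'n'
  'e' (pos 4) + 5 = pos 9 = 'j'
  'p' (pos 15) + 5 = pos 20 = 'u'
Result: vnnju

vnnju


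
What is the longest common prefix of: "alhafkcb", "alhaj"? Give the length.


Words: alhafkcb, alhaj
  Position 0: all 'a' => match
  Position 1: all 'l' => match
  Position 2: all 'h' => match
  Position 3: all 'a' => match
  Position 4: ('f', 'j') => mismatch, stop
LCP = "alha" (length 4)

4


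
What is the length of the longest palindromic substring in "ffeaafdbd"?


Input: "ffeaafdbd"
Checking substrings for palindromes:
  [6:9] "dbd" (len 3) => palindrome
  [0:2] "ff" (len 2) => palindrome
  [3:5] "aa" (len 2) => palindrome
Longest palindromic substring: "dbd" with length 3

3


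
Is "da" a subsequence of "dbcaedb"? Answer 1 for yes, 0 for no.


Check if "da" is a subsequence of "dbcaedb"
Greedy scan:
  Position 0 ('d'): matches sub[0] = 'd'
  Position 1 ('b'): no match needed
  Position 2 ('c'): no match needed
  Position 3 ('a'): matches sub[1] = 'a'
  Position 4 ('e'): no match needed
  Position 5 ('d'): no match needed
  Position 6 ('b'): no match needed
All 2 characters matched => is a subsequence

1


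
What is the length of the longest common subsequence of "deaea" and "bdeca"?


LCS of "deaea" and "bdeca"
DP table:
           b    d    e    c    a
      0    0    0    0    0    0
  d   0    0    1    1    1    1
  e   0    0    1    2    2    2
  a   0    0    1    2    2    3
  e   0    0    1    2    2    3
  a   0    0    1    2    2    3
LCS length = dp[5][5] = 3

3


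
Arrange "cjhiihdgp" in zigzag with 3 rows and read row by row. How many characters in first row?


Zigzag "cjhiihdgp" into 3 rows:
Placing characters:
  'c' => row 0
  'j' => row 1
  'h' => row 2
  'i' => row 1
  'i' => row 0
  'h' => row 1
  'd' => row 2
  'g' => row 1
  'p' => row 0
Rows:
  Row 0: "cip"
  Row 1: "jihg"
  Row 2: "hd"
First row length: 3

3


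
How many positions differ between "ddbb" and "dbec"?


Comparing "ddbb" and "dbec" position by position:
  Position 0: 'd' vs 'd' => same
  Position 1: 'd' vs 'b' => DIFFER
  Position 2: 'b' vs 'e' => DIFFER
  Position 3: 'b' vs 'c' => DIFFER
Positions that differ: 3

3


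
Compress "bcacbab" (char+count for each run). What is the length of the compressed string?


Input: bcacbab
Runs:
  'b' x 1 => "b1"
  'c' x 1 => "c1"
  'a' x 1 => "a1"
  'c' x 1 => "c1"
  'b' x 1 => "b1"
  'a' x 1 => "a1"
  'b' x 1 => "b1"
Compressed: "b1c1a1c1b1a1b1"
Compressed length: 14

14


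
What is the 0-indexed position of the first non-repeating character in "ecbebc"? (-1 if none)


Input: ecbebc
Character frequencies:
  'b': 2
  'c': 2
  'e': 2
Scanning left to right for freq == 1:
  Position 0 ('e'): freq=2, skip
  Position 1 ('c'): freq=2, skip
  Position 2 ('b'): freq=2, skip
  Position 3 ('e'): freq=2, skip
  Position 4 ('b'): freq=2, skip
  Position 5 ('c'): freq=2, skip
  No unique character found => answer = -1

-1


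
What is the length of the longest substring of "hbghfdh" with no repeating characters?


Input: "hbghfdh"
Sliding window (track last position of each char):
  Position 0 ('h'): window [0,0] length 1 -- new best
  Position 1 ('b'): window [0,1] length 2 -- new best
  Position 2 ('g'): window [0,2] length 3 -- new best
  Position 3 ('h'): repeat (last at 0), move window start to 1
  Position 3 ('h'): window [1,3] length 3
  Position 4 ('f'): window [1,4] length 4 -- new best
  Position 5 ('d'): window [1,5] length 5 -- new best
  Position 6 ('h'): repeat (last at 3), move window start to 4
  Position 6 ('h'): window [4,6] length 3
Longest substring with no repeats: "bghfd" with length 5

5


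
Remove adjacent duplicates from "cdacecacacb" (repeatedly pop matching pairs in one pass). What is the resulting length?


Input: cdacecacacb
Stack-based adjacent duplicate removal:
  Read 'c': push. Stack: c
  Read 'd': push. Stack: cd
  Read 'a': push. Stack: cda
  Read 'c': push. Stack: cdac
  Read 'e': push. Stack: cdace
  Read 'c': push. Stack: cdacec
  Read 'a': push. Stack: cdaceca
  Read 'c': push. Stack: cdacecac
  Read 'a': push. Stack: cdacecaca
  Read 'c': push. Stack: cdacecacac
  Read 'b': push. Stack: cdacecacacb
Final stack: "cdacecacacb" (length 11)

11


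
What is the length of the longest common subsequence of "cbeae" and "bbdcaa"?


LCS of "cbeae" and "bbdcaa"
DP table:
           b    b    d    c    a    a
      0    0    0    0    0    0    0
  c   0    0    0    0    1    1    1
  b   0    1    1    1    1    1    1
  e   0    1    1    1    1    1    1
  a   0    1    1    1    1    2    2
  e   0    1    1    1    1    2    2
LCS length = dp[5][6] = 2

2


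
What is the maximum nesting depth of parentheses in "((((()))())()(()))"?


Input: "((((()))())()(()))"
Tracking depth:
  Position 0 '(': depth becomes 1
  Position 1 '(': depth becomes 2
  Position 2 '(': depth becomes 3
  Position 3 '(': depth becomes 4
  Position 4 '(': depth becomes 5
  Position 5 ')': depth becomes 4
  Position 6 ')': depth becomes 3
  Position 7 ')': depth becomes 2
  Position 8 '(': depth becomes 3
  Position 9 ')': depth becomes 2
  Position 10 ')': depth becomes 1
  Position 11 '(': depth becomes 2
  Position 12 ')': depth becomes 1
  Position 13 '(': depth becomes 2
  Position 14 '(': depth becomes 3
  Position 15 ')': depth becomes 2
  Position 16 ')': depth becomes 1
  Position 17 ')': depth becomes 0
Maximum depth reached: 5

5


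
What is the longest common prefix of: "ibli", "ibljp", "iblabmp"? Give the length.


Words: ibli, ibljp, iblabmp
  Position 0: all 'i' => match
  Position 1: all 'b' => match
  Position 2: all 'l' => match
  Position 3: ('i', 'j', 'a') => mismatch, stop
LCP = "ibl" (length 3)

3


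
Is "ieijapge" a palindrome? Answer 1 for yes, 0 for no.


Input: ieijapge
Reversed: egpajiei
  Compare pos 0 ('i') with pos 7 ('e'): MISMATCH
  Compare pos 1 ('e') with pos 6 ('g'): MISMATCH
  Compare pos 2 ('i') with pos 5 ('p'): MISMATCH
  Compare pos 3 ('j') with pos 4 ('a'): MISMATCH
Result: not a palindrome

0


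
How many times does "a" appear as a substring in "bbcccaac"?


Searching for "a" in "bbcccaac"
Scanning each position:
  Position 0: "b" => no
  Position 1: "b" => no
  Position 2: "c" => no
  Position 3: "c" => no
  Position 4: "c" => no
  Position 5: "a" => MATCH
  Position 6: "a" => MATCH
  Position 7: "c" => no
Total occurrences: 2

2


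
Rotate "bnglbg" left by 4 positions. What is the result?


Input: "bnglbg", rotate left by 4
First 4 characters: "bngl"
Remaining characters: "bg"
Concatenate remaining + first: "bg" + "bngl" = "bgbngl"

bgbngl


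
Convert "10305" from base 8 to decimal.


Input: "10305" in base 8
Positional expansion:
  Digit '1' (value 1) x 8^4 = 4096
  Digit '0' (value 0) x 8^3 = 0
  Digit '3' (value 3) x 8^2 = 192
  Digit '0' (value 0) x 8^1 = 0
  Digit '5' (value 5) x 8^0 = 5
Sum = 4293

4293


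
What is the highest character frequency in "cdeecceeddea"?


Input: cdeecceeddea
Character counts:
  'a': 1
  'c': 3
  'd': 3
  'e': 5
Maximum frequency: 5

5


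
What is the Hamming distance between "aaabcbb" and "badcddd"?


Comparing "aaabcbb" and "badcddd" position by position:
  Position 0: 'a' vs 'b' => differ
  Position 1: 'a' vs 'a' => same
  Position 2: 'a' vs 'd' => differ
  Position 3: 'b' vs 'c' => differ
  Position 4: 'c' vs 'd' => differ
  Position 5: 'b' vs 'd' => differ
  Position 6: 'b' vs 'd' => differ
Total differences (Hamming distance): 6

6


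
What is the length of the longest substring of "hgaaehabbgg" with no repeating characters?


Input: "hgaaehabbgg"
Sliding window (track last position of each char):
  Position 0 ('h'): window [0,0] length 1 -- new best
  Position 1 ('g'): window [0,1] length 2 -- new best
  Position 2 ('a'): window [0,2] length 3 -- new best
  Position 3 ('a'): repeat (last at 2), move window start to 3
  Position 3 ('a'): window [3,3] length 1
  Position 4 ('e'): window [3,4] length 2
  Position 5 ('h'): window [3,5] length 3
  Position 6 ('a'): repeat (last at 3), move window start to 4
  Position 6 ('a'): window [4,6] length 3
  Position 7 ('b'): window [4,7] length 4 -- new best
  Position 8 ('b'): repeat (last at 7), move window start to 8
  Position 8 ('b'): window [8,8] length 1
  Position 9 ('g'): window [8,9] length 2
  Position 10 ('g'): repeat (last at 9), move window start to 10
  Position 10 ('g'): window [10,10] length 1
Longest substring with no repeats: "ehab" with length 4

4


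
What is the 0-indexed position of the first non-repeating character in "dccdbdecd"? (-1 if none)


Input: dccdbdecd
Character frequencies:
  'b': 1
  'c': 3
  'd': 4
  'e': 1
Scanning left to right for freq == 1:
  Position 0 ('d'): freq=4, skip
  Position 1 ('c'): freq=3, skip
  Position 2 ('c'): freq=3, skip
  Position 3 ('d'): freq=4, skip
  Position 4 ('b'): unique! => answer = 4

4


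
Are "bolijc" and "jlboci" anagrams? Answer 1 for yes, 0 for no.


Strings: "bolijc", "jlboci"
Sorted first:  bcijlo
Sorted second: bcijlo
Sorted forms match => anagrams

1


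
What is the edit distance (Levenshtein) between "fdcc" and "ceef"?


Computing edit distance: "fdcc" -> "ceef"
DP table:
           c    e    e    f
      0    1    2    3    4
  f   1    1    2    3    3
  d   2    2    2    3    4
  c   3    2    3    3    4
  c   4    3    3    4    4
Edit distance = dp[4][4] = 4

4


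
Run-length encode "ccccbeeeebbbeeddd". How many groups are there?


Input: ccccbeeeebbbeeddd
Scanning for consecutive runs:
  Group 1: 'c' x 4 (positions 0-3)
  Group 2: 'b' x 1 (positions 4-4)
  Group 3: 'e' x 4 (positions 5-8)
  Group 4: 'b' x 3 (positions 9-11)
  Group 5: 'e' x 2 (positions 12-13)
  Group 6: 'd' x 3 (positions 14-16)
Total groups: 6

6


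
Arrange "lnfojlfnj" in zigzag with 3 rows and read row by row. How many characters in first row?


Zigzag "lnfojlfnj" into 3 rows:
Placing characters:
  'l' => row 0
  'n' => row 1
  'f' => row 2
  'o' => row 1
  'j' => row 0
  'l' => row 1
  'f' => row 2
  'n' => row 1
  'j' => row 0
Rows:
  Row 0: "ljj"
  Row 1: "noln"
  Row 2: "ff"
First row length: 3

3


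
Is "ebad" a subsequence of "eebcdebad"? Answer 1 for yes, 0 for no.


Check if "ebad" is a subsequence of "eebcdebad"
Greedy scan:
  Position 0 ('e'): matches sub[0] = 'e'
  Position 1 ('e'): no match needed
  Position 2 ('b'): matches sub[1] = 'b'
  Position 3 ('c'): no match needed
  Position 4 ('d'): no match needed
  Position 5 ('e'): no match needed
  Position 6 ('b'): no match needed
  Position 7 ('a'): matches sub[2] = 'a'
  Position 8 ('d'): matches sub[3] = 'd'
All 4 characters matched => is a subsequence

1


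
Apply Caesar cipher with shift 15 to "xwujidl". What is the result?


Caesar cipher: shift "xwujidl" by 15
  'x' (pos 23) + 15 = pos 12 = 'm'
  'w' (pos 22) + 15 = pos 11 = 'l'
  'u' (pos 20) + 15 = pos 9 = 'j'
  'j' (pos 9) + 15 = pos 24 = 'y'
  'i' (pos 8) + 15 = pos 23 = 'x'
  'd' (pos 3) + 15 = pos 18 = 's'
  'l' (pos 11) + 15 = pos 0 = 'a'
Result: mljyxsa

mljyxsa


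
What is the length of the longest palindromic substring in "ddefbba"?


Input: "ddefbba"
Checking substrings for palindromes:
  [0:2] "dd" (len 2) => palindrome
  [4:6] "bb" (len 2) => palindrome
Longest palindromic substring: "dd" with length 2

2


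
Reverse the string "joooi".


Input: joooi
Reading characters right to left:
  Position 4: 'i'
  Position 3: 'o'
  Position 2: 'o'
  Position 1: 'o'
  Position 0: 'j'
Reversed: ioooj

ioooj


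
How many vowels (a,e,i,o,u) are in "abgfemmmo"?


Input: abgfemmmo
Checking each character:
  'a' at position 0: vowel (running total: 1)
  'b' at position 1: consonant
  'g' at position 2: consonant
  'f' at position 3: consonant
  'e' at position 4: vowel (running total: 2)
  'm' at position 5: consonant
  'm' at position 6: consonant
  'm' at position 7: consonant
  'o' at position 8: vowel (running total: 3)
Total vowels: 3

3


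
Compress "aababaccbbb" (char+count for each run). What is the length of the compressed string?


Input: aababaccbbb
Runs:
  'a' x 2 => "a2"
  'b' x 1 => "b1"
  'a' x 1 => "a1"
  'b' x 1 => "b1"
  'a' x 1 => "a1"
  'c' x 2 => "c2"
  'b' x 3 => "b3"
Compressed: "a2b1a1b1a1c2b3"
Compressed length: 14

14


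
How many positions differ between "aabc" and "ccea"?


Comparing "aabc" and "ccea" position by position:
  Position 0: 'a' vs 'c' => DIFFER
  Position 1: 'a' vs 'c' => DIFFER
  Position 2: 'b' vs 'e' => DIFFER
  Position 3: 'c' vs 'a' => DIFFER
Positions that differ: 4

4


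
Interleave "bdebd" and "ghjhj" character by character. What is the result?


Interleaving "bdebd" and "ghjhj":
  Position 0: 'b' from first, 'g' from second => "bg"
  Position 1: 'd' from first, 'h' from second => "dh"
  Position 2: 'e' from first, 'j' from second => "ej"
  Position 3: 'b' from first, 'h' from second => "bh"
  Position 4: 'd' from first, 'j' from second => "dj"
Result: bgdhejbhdj

bgdhejbhdj


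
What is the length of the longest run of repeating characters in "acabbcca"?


Input: "acabbcca"
Scanning for longest run:
  Position 1 ('c'): new char, reset run to 1
  Position 2 ('a'): new char, reset run to 1
  Position 3 ('b'): new char, reset run to 1
  Position 4 ('b'): continues run of 'b', length=2
  Position 5 ('c'): new char, reset run to 1
  Position 6 ('c'): continues run of 'c', length=2
  Position 7 ('a'): new char, reset run to 1
Longest run: 'b' with length 2

2


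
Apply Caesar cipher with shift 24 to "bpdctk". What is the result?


Caesar cipher: shift "bpdctk" by 24
  'b' (pos 1) + 24 = pos 25 = 'z'
  'p' (pos 15) + 24 = pos 13 = 'n'
  'd' (pos 3) + 24 = pos 1 = 'b'
  'c' (pos 2) + 24 = pos 0 = 'a'
  't' (pos 19) + 24 = pos 17 = 'r'
  'k' (pos 10) + 24 = pos 8 = 'i'
Result: znbari

znbari


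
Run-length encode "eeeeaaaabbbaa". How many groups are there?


Input: eeeeaaaabbbaa
Scanning for consecutive runs:
  Group 1: 'e' x 4 (positions 0-3)
  Group 2: 'a' x 4 (positions 4-7)
  Group 3: 'b' x 3 (positions 8-10)
  Group 4: 'a' x 2 (positions 11-12)
Total groups: 4

4


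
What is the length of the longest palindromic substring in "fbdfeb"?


Input: "fbdfeb"
Checking substrings for palindromes:
  No multi-char palindromic substrings found
Longest palindromic substring: "f" with length 1

1


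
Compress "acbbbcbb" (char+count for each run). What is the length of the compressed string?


Input: acbbbcbb
Runs:
  'a' x 1 => "a1"
  'c' x 1 => "c1"
  'b' x 3 => "b3"
  'c' x 1 => "c1"
  'b' x 2 => "b2"
Compressed: "a1c1b3c1b2"
Compressed length: 10

10


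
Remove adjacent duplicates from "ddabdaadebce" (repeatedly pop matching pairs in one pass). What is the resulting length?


Input: ddabdaadebce
Stack-based adjacent duplicate removal:
  Read 'd': push. Stack: d
  Read 'd': matches stack top 'd' => pop. Stack: (empty)
  Read 'a': push. Stack: a
  Read 'b': push. Stack: ab
  Read 'd': push. Stack: abd
  Read 'a': push. Stack: abda
  Read 'a': matches stack top 'a' => pop. Stack: abd
  Read 'd': matches stack top 'd' => pop. Stack: ab
  Read 'e': push. Stack: abe
  Read 'b': push. Stack: abeb
  Read 'c': push. Stack: abebc
  Read 'e': push. Stack: abebce
Final stack: "abebce" (length 6)

6


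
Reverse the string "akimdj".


Input: akimdj
Reading characters right to left:
  Position 5: 'j'
  Position 4: 'd'
  Position 3: 'm'
  Position 2: 'i'
  Position 1: 'k'
  Position 0: 'a'
Reversed: jdmika

jdmika


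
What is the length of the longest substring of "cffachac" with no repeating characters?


Input: "cffachac"
Sliding window (track last position of each char):
  Position 0 ('c'): window [0,0] length 1 -- new best
  Position 1 ('f'): window [0,1] length 2 -- new best
  Position 2 ('f'): repeat (last at 1), move window start to 2
  Position 2 ('f'): window [2,2] length 1
  Position 3 ('a'): window [2,3] length 2
  Position 4 ('c'): window [2,4] length 3 -- new best
  Position 5 ('h'): window [2,5] length 4 -- new best
  Position 6 ('a'): repeat (last at 3), move window start to 4
  Position 6 ('a'): window [4,6] length 3
  Position 7 ('c'): repeat (last at 4), move window start to 5
  Position 7 ('c'): window [5,7] length 3
Longest substring with no repeats: "fach" with length 4

4


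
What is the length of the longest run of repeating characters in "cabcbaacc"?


Input: "cabcbaacc"
Scanning for longest run:
  Position 1 ('a'): new char, reset run to 1
  Position 2 ('b'): new char, reset run to 1
  Position 3 ('c'): new char, reset run to 1
  Position 4 ('b'): new char, reset run to 1
  Position 5 ('a'): new char, reset run to 1
  Position 6 ('a'): continues run of 'a', length=2
  Position 7 ('c'): new char, reset run to 1
  Position 8 ('c'): continues run of 'c', length=2
Longest run: 'a' with length 2

2


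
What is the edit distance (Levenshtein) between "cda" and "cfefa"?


Computing edit distance: "cda" -> "cfefa"
DP table:
           c    f    e    f    a
      0    1    2    3    4    5
  c   1    0    1    2    3    4
  d   2    1    1    2    3    4
  a   3    2    2    2    3    3
Edit distance = dp[3][5] = 3

3


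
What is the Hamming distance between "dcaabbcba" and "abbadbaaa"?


Comparing "dcaabbcba" and "abbadbaaa" position by position:
  Position 0: 'd' vs 'a' => differ
  Position 1: 'c' vs 'b' => differ
  Position 2: 'a' vs 'b' => differ
  Position 3: 'a' vs 'a' => same
  Position 4: 'b' vs 'd' => differ
  Position 5: 'b' vs 'b' => same
  Position 6: 'c' vs 'a' => differ
  Position 7: 'b' vs 'a' => differ
  Position 8: 'a' vs 'a' => same
Total differences (Hamming distance): 6

6


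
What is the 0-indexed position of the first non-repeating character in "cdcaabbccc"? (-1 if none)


Input: cdcaabbccc
Character frequencies:
  'a': 2
  'b': 2
  'c': 5
  'd': 1
Scanning left to right for freq == 1:
  Position 0 ('c'): freq=5, skip
  Position 1 ('d'): unique! => answer = 1

1


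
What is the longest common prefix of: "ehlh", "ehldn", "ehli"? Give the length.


Words: ehlh, ehldn, ehli
  Position 0: all 'e' => match
  Position 1: all 'h' => match
  Position 2: all 'l' => match
  Position 3: ('h', 'd', 'i') => mismatch, stop
LCP = "ehl" (length 3)

3


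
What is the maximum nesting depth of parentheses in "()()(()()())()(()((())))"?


Input: "()()(()()())()(()((())))"
Tracking depth:
  Position 0 '(': depth becomes 1
  Position 1 ')': depth becomes 0
  Position 2 '(': depth becomes 1
  Position 3 ')': depth becomes 0
  Position 4 '(': depth becomes 1
  Position 5 '(': depth becomes 2
  Position 6 ')': depth becomes 1
  Position 7 '(': depth becomes 2
  Position 8 ')': depth becomes 1
  Position 9 '(': depth becomes 2
  Position 10 ')': depth becomes 1
  Position 11 ')': depth becomes 0
  Position 12 '(': depth becomes 1
  Position 13 ')': depth becomes 0
  Position 14 '(': depth becomes 1
  Position 15 '(': depth becomes 2
  Position 16 ')': depth becomes 1
  Position 17 '(': depth becomes 2
  Position 18 '(': depth becomes 3
  Position 19 '(': depth becomes 4
  Position 20 ')': depth becomes 3
  Position 21 ')': depth becomes 2
  Position 22 ')': depth becomes 1
  Position 23 ')': depth becomes 0
Maximum depth reached: 4

4


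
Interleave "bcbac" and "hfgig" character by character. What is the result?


Interleaving "bcbac" and "hfgig":
  Position 0: 'b' from first, 'h' from second => "bh"
  Position 1: 'c' from first, 'f' from second => "cf"
  Position 2: 'b' from first, 'g' from second => "bg"
  Position 3: 'a' from first, 'i' from second => "ai"
  Position 4: 'c' from first, 'g' from second => "cg"
Result: bhcfbgaicg

bhcfbgaicg


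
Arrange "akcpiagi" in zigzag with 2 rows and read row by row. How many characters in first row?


Zigzag "akcpiagi" into 2 rows:
Placing characters:
  'a' => row 0
  'k' => row 1
  'c' => row 0
  'p' => row 1
  'i' => row 0
  'a' => row 1
  'g' => row 0
  'i' => row 1
Rows:
  Row 0: "acig"
  Row 1: "kpai"
First row length: 4

4


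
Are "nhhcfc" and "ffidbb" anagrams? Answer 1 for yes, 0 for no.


Strings: "nhhcfc", "ffidbb"
Sorted first:  ccfhhn
Sorted second: bbdffi
Differ at position 0: 'c' vs 'b' => not anagrams

0


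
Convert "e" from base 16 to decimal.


Input: "e" in base 16
Positional expansion:
  Digit 'e' (value 14) x 16^0 = 14
Sum = 14

14


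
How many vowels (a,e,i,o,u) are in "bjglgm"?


Input: bjglgm
Checking each character:
  'b' at position 0: consonant
  'j' at position 1: consonant
  'g' at position 2: consonant
  'l' at position 3: consonant
  'g' at position 4: consonant
  'm' at position 5: consonant
Total vowels: 0

0


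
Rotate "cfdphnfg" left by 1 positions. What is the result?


Input: "cfdphnfg", rotate left by 1
First 1 characters: "c"
Remaining characters: "fdphnfg"
Concatenate remaining + first: "fdphnfg" + "c" = "fdphnfgc"

fdphnfgc


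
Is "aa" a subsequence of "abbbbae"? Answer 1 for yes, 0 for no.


Check if "aa" is a subsequence of "abbbbae"
Greedy scan:
  Position 0 ('a'): matches sub[0] = 'a'
  Position 1 ('b'): no match needed
  Position 2 ('b'): no match needed
  Position 3 ('b'): no match needed
  Position 4 ('b'): no match needed
  Position 5 ('a'): matches sub[1] = 'a'
  Position 6 ('e'): no match needed
All 2 characters matched => is a subsequence

1


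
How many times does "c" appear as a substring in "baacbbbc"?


Searching for "c" in "baacbbbc"
Scanning each position:
  Position 0: "b" => no
  Position 1: "a" => no
  Position 2: "a" => no
  Position 3: "c" => MATCH
  Position 4: "b" => no
  Position 5: "b" => no
  Position 6: "b" => no
  Position 7: "c" => MATCH
Total occurrences: 2

2


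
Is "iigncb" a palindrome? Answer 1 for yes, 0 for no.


Input: iigncb
Reversed: bcngii
  Compare pos 0 ('i') with pos 5 ('b'): MISMATCH
  Compare pos 1 ('i') with pos 4 ('c'): MISMATCH
  Compare pos 2 ('g') with pos 3 ('n'): MISMATCH
Result: not a palindrome

0


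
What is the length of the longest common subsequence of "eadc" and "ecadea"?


LCS of "eadc" and "ecadea"
DP table:
           e    c    a    d    e    a
      0    0    0    0    0    0    0
  e   0    1    1    1    1    1    1
  a   0    1    1    2    2    2    2
  d   0    1    1    2    3    3    3
  c   0    1    2    2    3    3    3
LCS length = dp[4][6] = 3

3


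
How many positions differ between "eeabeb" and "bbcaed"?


Comparing "eeabeb" and "bbcaed" position by position:
  Position 0: 'e' vs 'b' => DIFFER
  Position 1: 'e' vs 'b' => DIFFER
  Position 2: 'a' vs 'c' => DIFFER
  Position 3: 'b' vs 'a' => DIFFER
  Position 4: 'e' vs 'e' => same
  Position 5: 'b' vs 'd' => DIFFER
Positions that differ: 5

5


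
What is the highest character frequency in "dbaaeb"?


Input: dbaaeb
Character counts:
  'a': 2
  'b': 2
  'd': 1
  'e': 1
Maximum frequency: 2

2


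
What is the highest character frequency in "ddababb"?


Input: ddababb
Character counts:
  'a': 2
  'b': 3
  'd': 2
Maximum frequency: 3

3


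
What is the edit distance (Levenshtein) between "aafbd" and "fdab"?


Computing edit distance: "aafbd" -> "fdab"
DP table:
           f    d    a    b
      0    1    2    3    4
  a   1    1    2    2    3
  a   2    2    2    2    3
  f   3    2    3    3    3
  b   4    3    3    4    3
  d   5    4    3    4    4
Edit distance = dp[5][4] = 4

4


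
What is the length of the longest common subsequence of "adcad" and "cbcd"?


LCS of "adcad" and "cbcd"
DP table:
           c    b    c    d
      0    0    0    0    0
  a   0    0    0    0    0
  d   0    0    0    0    1
  c   0    1    1    1    1
  a   0    1    1    1    1
  d   0    1    1    1    2
LCS length = dp[5][4] = 2

2


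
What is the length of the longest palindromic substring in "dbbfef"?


Input: "dbbfef"
Checking substrings for palindromes:
  [3:6] "fef" (len 3) => palindrome
  [1:3] "bb" (len 2) => palindrome
Longest palindromic substring: "fef" with length 3

3


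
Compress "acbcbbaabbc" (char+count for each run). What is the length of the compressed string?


Input: acbcbbaabbc
Runs:
  'a' x 1 => "a1"
  'c' x 1 => "c1"
  'b' x 1 => "b1"
  'c' x 1 => "c1"
  'b' x 2 => "b2"
  'a' x 2 => "a2"
  'b' x 2 => "b2"
  'c' x 1 => "c1"
Compressed: "a1c1b1c1b2a2b2c1"
Compressed length: 16

16


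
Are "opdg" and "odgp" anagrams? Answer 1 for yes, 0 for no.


Strings: "opdg", "odgp"
Sorted first:  dgop
Sorted second: dgop
Sorted forms match => anagrams

1


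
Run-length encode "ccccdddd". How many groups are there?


Input: ccccdddd
Scanning for consecutive runs:
  Group 1: 'c' x 4 (positions 0-3)
  Group 2: 'd' x 4 (positions 4-7)
Total groups: 2

2


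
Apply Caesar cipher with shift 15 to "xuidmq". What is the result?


Caesar cipher: shift "xuidmq" by 15
  'x' (pos 23) + 15 = pos 12 = 'm'
  'u' (pos 20) + 15 = pos 9 = 'j'
  'i' (pos 8) + 15 = pos 23 = 'x'
  'd' (pos 3) + 15 = pos 18 = 's'
  'm' (pos 12) + 15 = pos 1 = 'b'
  'q' (pos 16) + 15 = pos 5 = 'f'
Result: mjxsbf

mjxsbf


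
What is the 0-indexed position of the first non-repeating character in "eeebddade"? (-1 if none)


Input: eeebddade
Character frequencies:
  'a': 1
  'b': 1
  'd': 3
  'e': 4
Scanning left to right for freq == 1:
  Position 0 ('e'): freq=4, skip
  Position 1 ('e'): freq=4, skip
  Position 2 ('e'): freq=4, skip
  Position 3 ('b'): unique! => answer = 3

3


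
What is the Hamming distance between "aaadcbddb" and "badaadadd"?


Comparing "aaadcbddb" and "badaadadd" position by position:
  Position 0: 'a' vs 'b' => differ
  Position 1: 'a' vs 'a' => same
  Position 2: 'a' vs 'd' => differ
  Position 3: 'd' vs 'a' => differ
  Position 4: 'c' vs 'a' => differ
  Position 5: 'b' vs 'd' => differ
  Position 6: 'd' vs 'a' => differ
  Position 7: 'd' vs 'd' => same
  Position 8: 'b' vs 'd' => differ
Total differences (Hamming distance): 7

7


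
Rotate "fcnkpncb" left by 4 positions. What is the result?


Input: "fcnkpncb", rotate left by 4
First 4 characters: "fcnk"
Remaining characters: "pncb"
Concatenate remaining + first: "pncb" + "fcnk" = "pncbfcnk"

pncbfcnk


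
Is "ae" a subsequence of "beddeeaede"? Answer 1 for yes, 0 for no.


Check if "ae" is a subsequence of "beddeeaede"
Greedy scan:
  Position 0 ('b'): no match needed
  Position 1 ('e'): no match needed
  Position 2 ('d'): no match needed
  Position 3 ('d'): no match needed
  Position 4 ('e'): no match needed
  Position 5 ('e'): no match needed
  Position 6 ('a'): matches sub[0] = 'a'
  Position 7 ('e'): matches sub[1] = 'e'
  Position 8 ('d'): no match needed
  Position 9 ('e'): no match needed
All 2 characters matched => is a subsequence

1


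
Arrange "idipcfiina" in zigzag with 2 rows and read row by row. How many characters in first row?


Zigzag "idipcfiina" into 2 rows:
Placing characters:
  'i' => row 0
  'd' => row 1
  'i' => row 0
  'p' => row 1
  'c' => row 0
  'f' => row 1
  'i' => row 0
  'i' => row 1
  'n' => row 0
  'a' => row 1
Rows:
  Row 0: "iicin"
  Row 1: "dpfia"
First row length: 5

5


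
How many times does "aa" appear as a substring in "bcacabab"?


Searching for "aa" in "bcacabab"
Scanning each position:
  Position 0: "bc" => no
  Position 1: "ca" => no
  Position 2: "ac" => no
  Position 3: "ca" => no
  Position 4: "ab" => no
  Position 5: "ba" => no
  Position 6: "ab" => no
Total occurrences: 0

0


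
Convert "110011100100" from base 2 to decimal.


Input: "110011100100" in base 2
Positional expansion:
  Digit '1' (value 1) x 2^11 = 2048
  Digit '1' (value 1) x 2^10 = 1024
  Digit '0' (value 0) x 2^9 = 0
  Digit '0' (value 0) x 2^8 = 0
  Digit '1' (value 1) x 2^7 = 128
  Digit '1' (value 1) x 2^6 = 64
  Digit '1' (value 1) x 2^5 = 32
  Digit '0' (value 0) x 2^4 = 0
  Digit '0' (value 0) x 2^3 = 0
  Digit '1' (value 1) x 2^2 = 4
  Digit '0' (value 0) x 2^1 = 0
  Digit '0' (value 0) x 2^0 = 0
Sum = 3300

3300


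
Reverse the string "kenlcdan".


Input: kenlcdan
Reading characters right to left:
  Position 7: 'n'
  Position 6: 'a'
  Position 5: 'd'
  Position 4: 'c'
  Position 3: 'l'
  Position 2: 'n'
  Position 1: 'e'
  Position 0: 'k'
Reversed: nadclnek

nadclnek


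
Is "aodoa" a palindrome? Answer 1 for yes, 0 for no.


Input: aodoa
Reversed: aodoa
  Compare pos 0 ('a') with pos 4 ('a'): match
  Compare pos 1 ('o') with pos 3 ('o'): match
Result: palindrome

1


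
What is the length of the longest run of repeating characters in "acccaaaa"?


Input: "acccaaaa"
Scanning for longest run:
  Position 1 ('c'): new char, reset run to 1
  Position 2 ('c'): continues run of 'c', length=2
  Position 3 ('c'): continues run of 'c', length=3
  Position 4 ('a'): new char, reset run to 1
  Position 5 ('a'): continues run of 'a', length=2
  Position 6 ('a'): continues run of 'a', length=3
  Position 7 ('a'): continues run of 'a', length=4
Longest run: 'a' with length 4

4


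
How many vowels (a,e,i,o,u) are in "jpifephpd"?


Input: jpifephpd
Checking each character:
  'j' at position 0: consonant
  'p' at position 1: consonant
  'i' at position 2: vowel (running total: 1)
  'f' at position 3: consonant
  'e' at position 4: vowel (running total: 2)
  'p' at position 5: consonant
  'h' at position 6: consonant
  'p' at position 7: consonant
  'd' at position 8: consonant
Total vowels: 2

2


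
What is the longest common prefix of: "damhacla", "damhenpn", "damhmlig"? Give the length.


Words: damhacla, damhenpn, damhmlig
  Position 0: all 'd' => match
  Position 1: all 'a' => match
  Position 2: all 'm' => match
  Position 3: all 'h' => match
  Position 4: ('a', 'e', 'm') => mismatch, stop
LCP = "damh" (length 4)

4


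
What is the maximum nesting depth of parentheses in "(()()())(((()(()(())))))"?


Input: "(()()())(((()(()(())))))"
Tracking depth:
  Position 0 '(': depth becomes 1
  Position 1 '(': depth becomes 2
  Position 2 ')': depth becomes 1
  Position 3 '(': depth becomes 2
  Position 4 ')': depth becomes 1
  Position 5 '(': depth becomes 2
  Position 6 ')': depth becomes 1
  Position 7 ')': depth becomes 0
  Position 8 '(': depth becomes 1
  Position 9 '(': depth becomes 2
  Position 10 '(': depth becomes 3
  Position 11 '(': depth becomes 4
  Position 12 ')': depth becomes 3
  Position 13 '(': depth becomes 4
  Position 14 '(': depth becomes 5
  Position 15 ')': depth becomes 4
  Position 16 '(': depth becomes 5
  Position 17 '(': depth becomes 6
  Position 18 ')': depth becomes 5
  Position 19 ')': depth becomes 4
  Position 20 ')': depth becomes 3
  Position 21 ')': depth becomes 2
  Position 22 ')': depth becomes 1
  Position 23 ')': depth becomes 0
Maximum depth reached: 6

6


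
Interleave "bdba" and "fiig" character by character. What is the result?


Interleaving "bdba" and "fiig":
  Position 0: 'b' from first, 'f' from second => "bf"
  Position 1: 'd' from first, 'i' from second => "di"
  Position 2: 'b' from first, 'i' from second => "bi"
  Position 3: 'a' from first, 'g' from second => "ag"
Result: bfdibiag

bfdibiag


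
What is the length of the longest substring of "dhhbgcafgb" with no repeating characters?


Input: "dhhbgcafgb"
Sliding window (track last position of each char):
  Position 0 ('d'): window [0,0] length 1 -- new best
  Position 1 ('h'): window [0,1] length 2 -- new best
  Position 2 ('h'): repeat (last at 1), move window start to 2
  Position 2 ('h'): window [2,2] length 1
  Position 3 ('b'): window [2,3] length 2
  Position 4 ('g'): window [2,4] length 3 -- new best
  Position 5 ('c'): window [2,5] length 4 -- new best
  Position 6 ('a'): window [2,6] length 5 -- new best
  Position 7 ('f'): window [2,7] length 6 -- new best
  Position 8 ('g'): repeat (last at 4), move window start to 5
  Position 8 ('g'): window [5,8] length 4
  Position 9 ('b'): window [5,9] length 5
Longest substring with no repeats: "hbgcaf" with length 6

6


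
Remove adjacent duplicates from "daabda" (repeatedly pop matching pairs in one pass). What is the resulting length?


Input: daabda
Stack-based adjacent duplicate removal:
  Read 'd': push. Stack: d
  Read 'a': push. Stack: da
  Read 'a': matches stack top 'a' => pop. Stack: d
  Read 'b': push. Stack: db
  Read 'd': push. Stack: dbd
  Read 'a': push. Stack: dbda
Final stack: "dbda" (length 4)

4


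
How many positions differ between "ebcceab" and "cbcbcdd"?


Comparing "ebcceab" and "cbcbcdd" position by position:
  Position 0: 'e' vs 'c' => DIFFER
  Position 1: 'b' vs 'b' => same
  Position 2: 'c' vs 'c' => same
  Position 3: 'c' vs 'b' => DIFFER
  Position 4: 'e' vs 'c' => DIFFER
  Position 5: 'a' vs 'd' => DIFFER
  Position 6: 'b' vs 'd' => DIFFER
Positions that differ: 5

5


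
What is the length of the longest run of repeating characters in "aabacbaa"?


Input: "aabacbaa"
Scanning for longest run:
  Position 1 ('a'): continues run of 'a', length=2
  Position 2 ('b'): new char, reset run to 1
  Position 3 ('a'): new char, reset run to 1
  Position 4 ('c'): new char, reset run to 1
  Position 5 ('b'): new char, reset run to 1
  Position 6 ('a'): new char, reset run to 1
  Position 7 ('a'): continues run of 'a', length=2
Longest run: 'a' with length 2

2
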